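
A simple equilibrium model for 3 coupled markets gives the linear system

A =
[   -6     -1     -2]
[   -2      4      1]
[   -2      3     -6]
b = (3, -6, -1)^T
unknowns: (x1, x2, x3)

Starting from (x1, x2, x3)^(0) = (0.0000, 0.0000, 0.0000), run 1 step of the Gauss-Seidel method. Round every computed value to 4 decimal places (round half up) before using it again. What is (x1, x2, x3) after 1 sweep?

(-0.5000, -1.7500, -0.5417)

Iteration 1:
  x1 = (3 - (-1)·0.0000 - (-2)·0.0000) / (-6) = -0.5000
  x2 = (-6 - (-2)·-0.5000 - (1)·0.0000) / (4) = -1.7500
  x3 = (-1 - (-2)·-0.5000 - (3)·-1.7500) / (-6) = -0.5417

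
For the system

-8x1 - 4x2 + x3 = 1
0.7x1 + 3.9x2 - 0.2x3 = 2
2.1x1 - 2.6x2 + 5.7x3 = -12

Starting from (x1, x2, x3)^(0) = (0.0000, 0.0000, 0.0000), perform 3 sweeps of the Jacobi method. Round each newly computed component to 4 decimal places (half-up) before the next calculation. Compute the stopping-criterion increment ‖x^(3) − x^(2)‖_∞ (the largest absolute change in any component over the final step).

0.1524

Iteration 1:
  x1 = (1 - (-4)·0.0000 - (1)·0.0000) / (-8) = -0.1250
  x2 = (2 - (0.7)·0.0000 - (-0.2)·0.0000) / (3.9) = 0.5128
  x3 = (-12 - (2.1)·0.0000 - (-2.6)·0.0000) / (5.7) = -2.1053
Iteration 2:
  x1 = (1 - (-4)·0.5128 - (1)·-2.1053) / (-8) = -0.6446
  x2 = (2 - (0.7)·-0.1250 - (-0.2)·-2.1053) / (3.9) = 0.4273
  x3 = (-12 - (2.1)·-0.1250 - (-2.6)·0.5128) / (5.7) = -1.8253
Iteration 3:
  x1 = (1 - (-4)·0.4273 - (1)·-1.8253) / (-8) = -0.5668
  x2 = (2 - (0.7)·-0.6446 - (-0.2)·-1.8253) / (3.9) = 0.5349
  x3 = (-12 - (2.1)·-0.6446 - (-2.6)·0.4273) / (5.7) = -1.6729
Change: (0.0778, 0.1076, 0.1524) → max |·| = 0.1524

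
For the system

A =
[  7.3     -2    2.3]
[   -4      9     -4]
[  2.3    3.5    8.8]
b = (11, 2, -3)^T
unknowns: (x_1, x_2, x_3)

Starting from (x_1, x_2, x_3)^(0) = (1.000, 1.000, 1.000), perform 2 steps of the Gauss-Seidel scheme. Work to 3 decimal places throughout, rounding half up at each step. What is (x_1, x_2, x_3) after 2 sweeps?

Iteration 1:
  x_1 = (11 - (-2)·1.000 - (2.3)·1.000) / (7.3) = 1.466
  x_2 = (2 - (-4)·1.466 - (-4)·1.000) / (9) = 1.318
  x_3 = (-3 - (2.3)·1.466 - (3.5)·1.318) / (8.8) = -1.248
Iteration 2:
  x_1 = (11 - (-2)·1.318 - (2.3)·-1.248) / (7.3) = 2.261
  x_2 = (2 - (-4)·2.261 - (-4)·-1.248) / (9) = 0.672
  x_3 = (-3 - (2.3)·2.261 - (3.5)·0.672) / (8.8) = -1.199

(2.261, 0.672, -1.199)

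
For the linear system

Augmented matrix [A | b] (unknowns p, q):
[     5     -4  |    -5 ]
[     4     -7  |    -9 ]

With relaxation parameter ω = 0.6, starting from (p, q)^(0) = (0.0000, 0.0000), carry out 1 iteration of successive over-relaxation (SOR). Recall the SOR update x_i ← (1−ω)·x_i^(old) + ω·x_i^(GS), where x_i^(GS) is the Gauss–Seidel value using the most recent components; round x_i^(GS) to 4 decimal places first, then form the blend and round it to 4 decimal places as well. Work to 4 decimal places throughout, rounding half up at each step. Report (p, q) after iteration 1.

(-0.6000, 0.5657)

Iteration 1:
  p: GS value = (-5 - (-4)·0.0000) / (5) = -1.0000;  p ← (1−ω)·0.0000 + ω·-1.0000 = -0.6000
  q: GS value = (-9 - (4)·-0.6000) / (-7) = 0.9429;  q ← (1−ω)·0.0000 + ω·0.9429 = 0.5657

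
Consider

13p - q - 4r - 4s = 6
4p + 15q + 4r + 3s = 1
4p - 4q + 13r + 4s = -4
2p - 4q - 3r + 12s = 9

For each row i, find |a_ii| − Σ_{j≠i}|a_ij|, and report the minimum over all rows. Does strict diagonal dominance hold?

1

row 1: |13| − (1+4+4) = 4
row 2: |15| − (4+4+3) = 4
row 3: |13| − (4+4+4) = 1
row 4: |12| − (2+4+3) = 3
minimum over rows = 1 → strictly diagonally dominant (convergence guaranteed)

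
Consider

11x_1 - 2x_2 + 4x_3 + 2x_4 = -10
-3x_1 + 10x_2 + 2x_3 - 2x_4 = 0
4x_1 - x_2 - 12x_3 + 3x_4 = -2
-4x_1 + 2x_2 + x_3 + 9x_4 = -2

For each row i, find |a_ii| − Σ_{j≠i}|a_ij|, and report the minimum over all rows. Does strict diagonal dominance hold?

2

row 1: |11| − (2+4+2) = 3
row 2: |10| − (3+2+2) = 3
row 3: |-12| − (4+1+3) = 4
row 4: |9| − (4+2+1) = 2
minimum over rows = 2 → strictly diagonally dominant (convergence guaranteed)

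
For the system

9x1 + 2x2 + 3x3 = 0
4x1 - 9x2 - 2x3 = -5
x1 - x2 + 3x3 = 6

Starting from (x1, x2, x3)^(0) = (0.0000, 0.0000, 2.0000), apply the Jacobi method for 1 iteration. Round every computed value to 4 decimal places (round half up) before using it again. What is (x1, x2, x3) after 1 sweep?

(-0.6667, 0.1111, 2.0000)

Iteration 1:
  x1 = (0 - (2)·0.0000 - (3)·2.0000) / (9) = -0.6667
  x2 = (-5 - (4)·0.0000 - (-2)·2.0000) / (-9) = 0.1111
  x3 = (6 - (1)·0.0000 - (-1)·0.0000) / (3) = 2.0000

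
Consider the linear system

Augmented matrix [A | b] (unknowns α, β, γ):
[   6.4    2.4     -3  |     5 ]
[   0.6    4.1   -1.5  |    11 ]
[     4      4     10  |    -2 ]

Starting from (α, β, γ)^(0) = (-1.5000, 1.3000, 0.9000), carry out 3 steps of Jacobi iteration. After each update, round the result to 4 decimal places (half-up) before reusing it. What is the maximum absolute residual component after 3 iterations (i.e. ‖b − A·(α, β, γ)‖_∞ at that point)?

3.7884

Iteration 1:
  α = (5 - (2.4)·1.3000 - (-3)·0.9000) / (6.4) = 0.7156
  β = (11 - (0.6)·-1.5000 - (-1.5)·0.9000) / (4.1) = 3.2317
  γ = (-2 - (4)·-1.5000 - (4)·1.3000) / (10) = -0.1200
Iteration 2:
  α = (5 - (2.4)·3.2317 - (-3)·-0.1200) / (6.4) = -0.4869
  β = (11 - (0.6)·0.7156 - (-1.5)·-0.1200) / (4.1) = 2.5343
  γ = (-2 - (4)·0.7156 - (4)·3.2317) / (10) = -1.7789
Iteration 3:
  α = (5 - (2.4)·2.5343 - (-3)·-1.7789) / (6.4) = -1.0030
  β = (11 - (0.6)·-0.4869 - (-1.5)·-1.7789) / (4.1) = 2.1034
  γ = (-2 - (4)·-0.4869 - (4)·2.5343) / (10) = -1.0190
Residual b − A·x = (3.3140, 1.4494, 3.7884); ∞-norm = 3.7884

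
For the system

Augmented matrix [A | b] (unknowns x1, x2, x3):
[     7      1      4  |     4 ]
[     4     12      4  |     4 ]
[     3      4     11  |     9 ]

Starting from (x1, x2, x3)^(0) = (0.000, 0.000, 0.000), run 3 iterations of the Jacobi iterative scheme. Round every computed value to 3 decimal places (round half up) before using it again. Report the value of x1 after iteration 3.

Iteration 1:
  x1 = (4 - (1)·0.000 - (4)·0.000) / (7) = 0.571
  x2 = (4 - (4)·0.000 - (4)·0.000) / (12) = 0.333
  x3 = (9 - (3)·0.000 - (4)·0.000) / (11) = 0.818
Iteration 2:
  x1 = (4 - (1)·0.333 - (4)·0.818) / (7) = 0.056
  x2 = (4 - (4)·0.571 - (4)·0.818) / (12) = -0.130
  x3 = (9 - (3)·0.571 - (4)·0.333) / (11) = 0.541
Iteration 3:
  x1 = (4 - (1)·-0.130 - (4)·0.541) / (7) = 0.281
  x2 = (4 - (4)·0.056 - (4)·0.541) / (12) = 0.134
  x3 = (9 - (3)·0.056 - (4)·-0.130) / (11) = 0.850

0.281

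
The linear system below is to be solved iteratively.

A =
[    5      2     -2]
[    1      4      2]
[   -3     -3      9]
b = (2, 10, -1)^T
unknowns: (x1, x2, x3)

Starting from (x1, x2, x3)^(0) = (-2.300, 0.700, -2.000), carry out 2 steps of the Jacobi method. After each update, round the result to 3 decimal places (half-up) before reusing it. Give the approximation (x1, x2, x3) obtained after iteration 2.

(-1.488, 2.992, 1.021)

Iteration 1:
  x1 = (2 - (2)·0.700 - (-2)·-2.000) / (5) = -0.680
  x2 = (10 - (1)·-2.300 - (2)·-2.000) / (4) = 4.075
  x3 = (-1 - (-3)·-2.300 - (-3)·0.700) / (9) = -0.644
Iteration 2:
  x1 = (2 - (2)·4.075 - (-2)·-0.644) / (5) = -1.488
  x2 = (10 - (1)·-0.680 - (2)·-0.644) / (4) = 2.992
  x3 = (-1 - (-3)·-0.680 - (-3)·4.075) / (9) = 1.021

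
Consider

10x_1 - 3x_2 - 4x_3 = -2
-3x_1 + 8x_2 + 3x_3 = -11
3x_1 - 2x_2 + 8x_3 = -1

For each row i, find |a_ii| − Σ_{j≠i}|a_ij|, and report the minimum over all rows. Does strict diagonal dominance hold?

row 1: |10| − (3+4) = 3
row 2: |8| − (3+3) = 2
row 3: |8| − (3+2) = 3
minimum over rows = 2 → strictly diagonally dominant (convergence guaranteed)

2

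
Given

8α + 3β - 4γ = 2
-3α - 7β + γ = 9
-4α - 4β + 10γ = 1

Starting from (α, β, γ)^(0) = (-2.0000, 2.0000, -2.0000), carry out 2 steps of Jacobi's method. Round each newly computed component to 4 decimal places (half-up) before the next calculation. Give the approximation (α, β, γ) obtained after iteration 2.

(0.5679, -0.6286, -0.7857)

Iteration 1:
  α = (2 - (3)·2.0000 - (-4)·-2.0000) / (8) = -1.5000
  β = (9 - (-3)·-2.0000 - (1)·-2.0000) / (-7) = -0.7143
  γ = (1 - (-4)·-2.0000 - (-4)·2.0000) / (10) = 0.1000
Iteration 2:
  α = (2 - (3)·-0.7143 - (-4)·0.1000) / (8) = 0.5679
  β = (9 - (-3)·-1.5000 - (1)·0.1000) / (-7) = -0.6286
  γ = (1 - (-4)·-1.5000 - (-4)·-0.7143) / (10) = -0.7857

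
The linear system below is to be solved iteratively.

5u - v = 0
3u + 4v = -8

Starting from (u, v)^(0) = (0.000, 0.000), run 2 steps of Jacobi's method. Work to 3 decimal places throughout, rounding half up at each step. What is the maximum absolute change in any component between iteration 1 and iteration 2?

Iteration 1:
  u = (0 - (-1)·0.000) / (5) = 0.000
  v = (-8 - (3)·0.000) / (4) = -2.000
Iteration 2:
  u = (0 - (-1)·-2.000) / (5) = -0.400
  v = (-8 - (3)·0.000) / (4) = -2.000
Change: (-0.400, 0.000) → max |·| = 0.400

0.400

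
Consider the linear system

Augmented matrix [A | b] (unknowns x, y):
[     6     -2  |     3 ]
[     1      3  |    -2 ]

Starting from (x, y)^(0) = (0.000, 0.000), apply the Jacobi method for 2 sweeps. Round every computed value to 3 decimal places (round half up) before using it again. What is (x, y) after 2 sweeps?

(0.278, -0.833)

Iteration 1:
  x = (3 - (-2)·0.000) / (6) = 0.500
  y = (-2 - (1)·0.000) / (3) = -0.667
Iteration 2:
  x = (3 - (-2)·-0.667) / (6) = 0.278
  y = (-2 - (1)·0.500) / (3) = -0.833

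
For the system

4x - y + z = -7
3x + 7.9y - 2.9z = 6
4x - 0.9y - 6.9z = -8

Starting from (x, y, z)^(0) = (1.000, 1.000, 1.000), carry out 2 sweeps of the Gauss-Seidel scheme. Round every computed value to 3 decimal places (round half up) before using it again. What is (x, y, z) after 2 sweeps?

(-1.280, 1.213, 0.259)

Iteration 1:
  x = (-7 - (-1)·1.000 - (1)·1.000) / (4) = -1.750
  y = (6 - (3)·-1.750 - (-2.9)·1.000) / (7.9) = 1.791
  z = (-8 - (4)·-1.750 - (-0.9)·1.791) / (-6.9) = -0.089
Iteration 2:
  x = (-7 - (-1)·1.791 - (1)·-0.089) / (4) = -1.280
  y = (6 - (3)·-1.280 - (-2.9)·-0.089) / (7.9) = 1.213
  z = (-8 - (4)·-1.280 - (-0.9)·1.213) / (-6.9) = 0.259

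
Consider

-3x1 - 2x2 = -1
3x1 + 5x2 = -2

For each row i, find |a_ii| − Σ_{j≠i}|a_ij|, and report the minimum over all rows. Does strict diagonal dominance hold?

1

row 1: |-3| − (2) = 1
row 2: |5| − (3) = 2
minimum over rows = 1 → strictly diagonally dominant (convergence guaranteed)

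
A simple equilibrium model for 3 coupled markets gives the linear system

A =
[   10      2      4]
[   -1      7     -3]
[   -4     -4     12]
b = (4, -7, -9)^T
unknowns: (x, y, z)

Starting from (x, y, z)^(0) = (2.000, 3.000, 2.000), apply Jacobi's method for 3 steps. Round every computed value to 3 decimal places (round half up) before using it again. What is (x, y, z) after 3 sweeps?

Iteration 1:
  x = (4 - (2)·3.000 - (4)·2.000) / (10) = -1.000
  y = (-7 - (-1)·2.000 - (-3)·2.000) / (7) = 0.143
  z = (-9 - (-4)·2.000 - (-4)·3.000) / (12) = 0.917
Iteration 2:
  x = (4 - (2)·0.143 - (4)·0.917) / (10) = 0.005
  y = (-7 - (-1)·-1.000 - (-3)·0.917) / (7) = -0.750
  z = (-9 - (-4)·-1.000 - (-4)·0.143) / (12) = -1.036
Iteration 3:
  x = (4 - (2)·-0.750 - (4)·-1.036) / (10) = 0.964
  y = (-7 - (-1)·0.005 - (-3)·-1.036) / (7) = -1.443
  z = (-9 - (-4)·0.005 - (-4)·-0.750) / (12) = -0.998

(0.964, -1.443, -0.998)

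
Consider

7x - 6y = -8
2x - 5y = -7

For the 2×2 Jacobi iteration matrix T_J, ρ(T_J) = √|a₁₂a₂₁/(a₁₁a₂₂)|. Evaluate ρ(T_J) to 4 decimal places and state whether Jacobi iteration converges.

0.5855

a₁₂a₂₁/(a₁₁a₂₂) = (-6)·(2) / ((7)·(-5)) = 0.342857
ρ = √|0.342857| = √0.342857 = 0.5855
ρ < 1, so Jacobi converges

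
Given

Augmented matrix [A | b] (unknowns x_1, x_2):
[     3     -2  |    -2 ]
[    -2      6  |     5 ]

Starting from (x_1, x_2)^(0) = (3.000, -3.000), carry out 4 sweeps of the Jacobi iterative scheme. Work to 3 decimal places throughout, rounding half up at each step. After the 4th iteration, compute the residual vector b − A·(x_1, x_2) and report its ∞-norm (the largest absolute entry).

Iteration 1:
  x_1 = (-2 - (-2)·-3.000) / (3) = -2.667
  x_2 = (5 - (-2)·3.000) / (6) = 1.833
Iteration 2:
  x_1 = (-2 - (-2)·1.833) / (3) = 0.555
  x_2 = (5 - (-2)·-2.667) / (6) = -0.056
Iteration 3:
  x_1 = (-2 - (-2)·-0.056) / (3) = -0.704
  x_2 = (5 - (-2)·0.555) / (6) = 1.018
Iteration 4:
  x_1 = (-2 - (-2)·1.018) / (3) = 0.012
  x_2 = (5 - (-2)·-0.704) / (6) = 0.599
Residual b − A·x = (-0.838, 1.430); ∞-norm = 1.430

1.430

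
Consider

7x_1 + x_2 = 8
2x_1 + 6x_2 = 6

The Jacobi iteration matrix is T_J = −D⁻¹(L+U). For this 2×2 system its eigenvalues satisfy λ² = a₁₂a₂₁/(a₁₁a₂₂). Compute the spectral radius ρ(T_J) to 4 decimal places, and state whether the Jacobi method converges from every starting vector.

a₁₂a₂₁/(a₁₁a₂₂) = (1)·(2) / ((7)·(6)) = 0.047619
ρ = √|0.047619| = √0.047619 = 0.2182
ρ < 1, so Jacobi converges

0.2182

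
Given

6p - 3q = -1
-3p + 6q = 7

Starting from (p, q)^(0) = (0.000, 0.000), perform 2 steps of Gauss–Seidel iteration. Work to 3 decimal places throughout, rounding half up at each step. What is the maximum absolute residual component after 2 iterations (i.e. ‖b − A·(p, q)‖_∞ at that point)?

0.812

Iteration 1:
  p = (-1 - (-3)·0.000) / (6) = -0.167
  q = (7 - (-3)·-0.167) / (6) = 1.083
Iteration 2:
  p = (-1 - (-3)·1.083) / (6) = 0.375
  q = (7 - (-3)·0.375) / (6) = 1.354
Residual b − A·x = (0.812, 0.001); ∞-norm = 0.812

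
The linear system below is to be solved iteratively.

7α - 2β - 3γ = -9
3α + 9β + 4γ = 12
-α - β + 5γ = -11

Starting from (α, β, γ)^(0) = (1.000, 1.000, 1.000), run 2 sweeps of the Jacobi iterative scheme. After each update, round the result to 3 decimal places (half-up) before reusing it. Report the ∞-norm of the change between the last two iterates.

1.768

Iteration 1:
  α = (-9 - (-2)·1.000 - (-3)·1.000) / (7) = -0.571
  β = (12 - (3)·1.000 - (4)·1.000) / (9) = 0.556
  γ = (-11 - (-1)·1.000 - (-1)·1.000) / (5) = -1.800
Iteration 2:
  α = (-9 - (-2)·0.556 - (-3)·-1.800) / (7) = -1.898
  β = (12 - (3)·-0.571 - (4)·-1.800) / (9) = 2.324
  γ = (-11 - (-1)·-0.571 - (-1)·0.556) / (5) = -2.203
Change: (-1.327, 1.768, -0.403) → max |·| = 1.768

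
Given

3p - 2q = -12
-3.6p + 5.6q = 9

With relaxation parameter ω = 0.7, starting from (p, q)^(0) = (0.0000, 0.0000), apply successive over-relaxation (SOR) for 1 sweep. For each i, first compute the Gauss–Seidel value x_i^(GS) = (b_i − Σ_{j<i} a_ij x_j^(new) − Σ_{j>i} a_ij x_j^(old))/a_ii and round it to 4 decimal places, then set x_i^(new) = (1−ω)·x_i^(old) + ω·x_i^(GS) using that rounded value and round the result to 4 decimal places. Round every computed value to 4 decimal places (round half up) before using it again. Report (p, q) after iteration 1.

Iteration 1:
  p: GS value = (-12 - (-2)·0.0000) / (3) = -4.0000;  p ← (1−ω)·0.0000 + ω·-4.0000 = -2.8000
  q: GS value = (9 - (-3.6)·-2.8000) / (5.6) = -0.1929;  q ← (1−ω)·0.0000 + ω·-0.1929 = -0.1350

(-2.8000, -0.1350)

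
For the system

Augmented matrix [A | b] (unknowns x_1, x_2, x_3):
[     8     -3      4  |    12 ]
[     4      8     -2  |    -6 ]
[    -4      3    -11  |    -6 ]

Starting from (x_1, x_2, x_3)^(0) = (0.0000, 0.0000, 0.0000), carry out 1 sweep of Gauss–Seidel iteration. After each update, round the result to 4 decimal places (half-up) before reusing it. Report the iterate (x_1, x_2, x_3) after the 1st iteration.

(1.5000, -1.5000, -0.4091)

Iteration 1:
  x_1 = (12 - (-3)·0.0000 - (4)·0.0000) / (8) = 1.5000
  x_2 = (-6 - (4)·1.5000 - (-2)·0.0000) / (8) = -1.5000
  x_3 = (-6 - (-4)·1.5000 - (3)·-1.5000) / (-11) = -0.4091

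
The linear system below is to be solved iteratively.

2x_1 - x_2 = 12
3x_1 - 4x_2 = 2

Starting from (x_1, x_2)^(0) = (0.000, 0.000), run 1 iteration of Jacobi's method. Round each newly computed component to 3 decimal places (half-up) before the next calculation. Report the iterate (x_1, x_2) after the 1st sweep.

(6.000, -0.500)

Iteration 1:
  x_1 = (12 - (-1)·0.000) / (2) = 6.000
  x_2 = (2 - (3)·0.000) / (-4) = -0.500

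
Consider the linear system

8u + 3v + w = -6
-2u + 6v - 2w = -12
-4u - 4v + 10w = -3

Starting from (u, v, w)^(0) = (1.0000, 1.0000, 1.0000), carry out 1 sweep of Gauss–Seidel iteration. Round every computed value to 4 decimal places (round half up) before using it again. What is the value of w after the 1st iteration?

Iteration 1:
  u = (-6 - (3)·1.0000 - (1)·1.0000) / (8) = -1.2500
  v = (-12 - (-2)·-1.2500 - (-2)·1.0000) / (6) = -2.0833
  w = (-3 - (-4)·-1.2500 - (-4)·-2.0833) / (10) = -1.6333

-1.6333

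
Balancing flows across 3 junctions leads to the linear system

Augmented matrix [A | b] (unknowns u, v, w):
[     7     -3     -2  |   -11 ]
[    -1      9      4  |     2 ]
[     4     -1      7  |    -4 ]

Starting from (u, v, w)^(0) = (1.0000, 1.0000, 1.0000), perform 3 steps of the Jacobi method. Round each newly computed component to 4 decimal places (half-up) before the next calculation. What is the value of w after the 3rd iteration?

Iteration 1:
  u = (-11 - (-3)·1.0000 - (-2)·1.0000) / (7) = -0.8571
  v = (2 - (-1)·1.0000 - (4)·1.0000) / (9) = -0.1111
  w = (-4 - (4)·1.0000 - (-1)·1.0000) / (7) = -1.0000
Iteration 2:
  u = (-11 - (-3)·-0.1111 - (-2)·-1.0000) / (7) = -1.9048
  v = (2 - (-1)·-0.8571 - (4)·-1.0000) / (9) = 0.5714
  w = (-4 - (4)·-0.8571 - (-1)·-0.1111) / (7) = -0.0975
Iteration 3:
  u = (-11 - (-3)·0.5714 - (-2)·-0.0975) / (7) = -1.3544
  v = (2 - (-1)·-1.9048 - (4)·-0.0975) / (9) = 0.0539
  w = (-4 - (4)·-1.9048 - (-1)·0.5714) / (7) = 0.5987

0.5987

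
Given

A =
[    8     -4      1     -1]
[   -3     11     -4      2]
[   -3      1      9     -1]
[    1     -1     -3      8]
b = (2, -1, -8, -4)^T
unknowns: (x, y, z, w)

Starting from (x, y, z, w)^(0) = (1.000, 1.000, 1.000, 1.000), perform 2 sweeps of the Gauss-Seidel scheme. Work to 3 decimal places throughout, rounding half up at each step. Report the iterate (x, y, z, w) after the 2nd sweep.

(0.372, -0.054, -0.844, -0.870)

Iteration 1:
  x = (2 - (-4)·1.000 - (1)·1.000 - (-1)·1.000) / (8) = 0.750
  y = (-1 - (-3)·0.750 - (-4)·1.000 - (2)·1.000) / (11) = 0.295
  z = (-8 - (-3)·0.750 - (1)·0.295 - (-1)·1.000) / (9) = -0.561
  w = (-4 - (1)·0.750 - (-1)·0.295 - (-3)·-0.561) / (8) = -0.767
Iteration 2:
  x = (2 - (-4)·0.295 - (1)·-0.561 - (-1)·-0.767) / (8) = 0.372
  y = (-1 - (-3)·0.372 - (-4)·-0.561 - (2)·-0.767) / (11) = -0.054
  z = (-8 - (-3)·0.372 - (1)·-0.054 - (-1)·-0.767) / (9) = -0.844
  w = (-4 - (1)·0.372 - (-1)·-0.054 - (-3)·-0.844) / (8) = -0.870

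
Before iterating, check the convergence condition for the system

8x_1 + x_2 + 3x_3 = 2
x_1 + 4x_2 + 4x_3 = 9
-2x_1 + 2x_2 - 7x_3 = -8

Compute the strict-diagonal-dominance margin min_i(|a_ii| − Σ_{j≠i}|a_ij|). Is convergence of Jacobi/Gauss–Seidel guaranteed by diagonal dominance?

-1

row 1: |8| − (1+3) = 4
row 2: |4| − (1+4) = -1
row 3: |-7| − (2+2) = 3
minimum over rows = -1 → not strictly diagonally dominant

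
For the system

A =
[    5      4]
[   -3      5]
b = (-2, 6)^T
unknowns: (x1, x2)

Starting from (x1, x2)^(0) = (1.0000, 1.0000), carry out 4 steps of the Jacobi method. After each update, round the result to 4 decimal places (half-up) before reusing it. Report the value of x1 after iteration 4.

-0.4768

Iteration 1:
  x1 = (-2 - (4)·1.0000) / (5) = -1.2000
  x2 = (6 - (-3)·1.0000) / (5) = 1.8000
Iteration 2:
  x1 = (-2 - (4)·1.8000) / (5) = -1.8400
  x2 = (6 - (-3)·-1.2000) / (5) = 0.4800
Iteration 3:
  x1 = (-2 - (4)·0.4800) / (5) = -0.7840
  x2 = (6 - (-3)·-1.8400) / (5) = 0.0960
Iteration 4:
  x1 = (-2 - (4)·0.0960) / (5) = -0.4768
  x2 = (6 - (-3)·-0.7840) / (5) = 0.7296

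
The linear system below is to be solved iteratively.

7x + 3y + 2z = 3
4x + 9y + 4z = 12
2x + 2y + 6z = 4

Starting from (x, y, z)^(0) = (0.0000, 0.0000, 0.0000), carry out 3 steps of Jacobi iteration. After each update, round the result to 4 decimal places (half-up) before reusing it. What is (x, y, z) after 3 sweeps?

(0.0431, 1.4462, 0.4956)

Iteration 1:
  x = (3 - (3)·0.0000 - (2)·0.0000) / (7) = 0.4286
  y = (12 - (4)·0.0000 - (4)·0.0000) / (9) = 1.3333
  z = (4 - (2)·0.0000 - (2)·0.0000) / (6) = 0.6667
Iteration 2:
  x = (3 - (3)·1.3333 - (2)·0.6667) / (7) = -0.3333
  y = (12 - (4)·0.4286 - (4)·0.6667) / (9) = 0.8465
  z = (4 - (2)·0.4286 - (2)·1.3333) / (6) = 0.0794
Iteration 3:
  x = (3 - (3)·0.8465 - (2)·0.0794) / (7) = 0.0431
  y = (12 - (4)·-0.3333 - (4)·0.0794) / (9) = 1.4462
  z = (4 - (2)·-0.3333 - (2)·0.8465) / (6) = 0.4956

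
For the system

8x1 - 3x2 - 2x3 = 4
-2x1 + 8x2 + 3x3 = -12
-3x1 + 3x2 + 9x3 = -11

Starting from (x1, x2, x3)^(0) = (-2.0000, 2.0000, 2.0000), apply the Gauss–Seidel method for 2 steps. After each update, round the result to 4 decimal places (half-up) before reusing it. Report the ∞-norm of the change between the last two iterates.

1.9384

Iteration 1:
  x1 = (4 - (-3)·2.0000 - (-2)·2.0000) / (8) = 1.7500
  x2 = (-12 - (-2)·1.7500 - (3)·2.0000) / (8) = -1.8125
  x3 = (-11 - (-3)·1.7500 - (3)·-1.8125) / (9) = -0.0347
Iteration 2:
  x1 = (4 - (-3)·-1.8125 - (-2)·-0.0347) / (8) = -0.1884
  x2 = (-12 - (-2)·-0.1884 - (3)·-0.0347) / (8) = -1.5341
  x3 = (-11 - (-3)·-0.1884 - (3)·-1.5341) / (9) = -0.7737
Change: (-1.9384, 0.2784, -0.7390) → max |·| = 1.9384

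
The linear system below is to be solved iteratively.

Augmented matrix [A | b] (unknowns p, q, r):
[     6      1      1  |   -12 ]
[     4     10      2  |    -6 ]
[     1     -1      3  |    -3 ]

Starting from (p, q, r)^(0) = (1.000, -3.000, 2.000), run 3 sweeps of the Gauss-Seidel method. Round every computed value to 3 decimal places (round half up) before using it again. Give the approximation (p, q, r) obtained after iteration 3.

Iteration 1:
  p = (-12 - (1)·-3.000 - (1)·2.000) / (6) = -1.833
  q = (-6 - (4)·-1.833 - (2)·2.000) / (10) = -0.267
  r = (-3 - (1)·-1.833 - (-1)·-0.267) / (3) = -0.478
Iteration 2:
  p = (-12 - (1)·-0.267 - (1)·-0.478) / (6) = -1.876
  q = (-6 - (4)·-1.876 - (2)·-0.478) / (10) = 0.246
  r = (-3 - (1)·-1.876 - (-1)·0.246) / (3) = -0.293
Iteration 3:
  p = (-12 - (1)·0.246 - (1)·-0.293) / (6) = -1.992
  q = (-6 - (4)·-1.992 - (2)·-0.293) / (10) = 0.255
  r = (-3 - (1)·-1.992 - (-1)·0.255) / (3) = -0.251

(-1.992, 0.255, -0.251)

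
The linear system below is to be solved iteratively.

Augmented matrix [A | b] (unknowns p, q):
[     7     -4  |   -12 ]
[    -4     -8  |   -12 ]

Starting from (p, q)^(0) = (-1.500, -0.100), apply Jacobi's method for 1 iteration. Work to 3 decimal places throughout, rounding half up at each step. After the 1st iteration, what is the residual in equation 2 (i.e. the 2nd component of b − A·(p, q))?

-1.084

Iteration 1:
  p = (-12 - (-4)·-0.100) / (7) = -1.771
  q = (-12 - (-4)·-1.500) / (-8) = 2.250
Residual b − A·x = (9.397, -1.084)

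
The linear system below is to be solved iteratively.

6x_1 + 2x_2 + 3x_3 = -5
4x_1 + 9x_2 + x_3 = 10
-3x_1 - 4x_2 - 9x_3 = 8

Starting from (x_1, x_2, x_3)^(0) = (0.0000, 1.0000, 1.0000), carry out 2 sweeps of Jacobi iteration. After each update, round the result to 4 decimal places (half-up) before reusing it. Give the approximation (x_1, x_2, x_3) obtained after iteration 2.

(-0.5000, 2.0000, -0.7778)

Iteration 1:
  x_1 = (-5 - (2)·1.0000 - (3)·1.0000) / (6) = -1.6667
  x_2 = (10 - (4)·0.0000 - (1)·1.0000) / (9) = 1.0000
  x_3 = (8 - (-3)·0.0000 - (-4)·1.0000) / (-9) = -1.3333
Iteration 2:
  x_1 = (-5 - (2)·1.0000 - (3)·-1.3333) / (6) = -0.5000
  x_2 = (10 - (4)·-1.6667 - (1)·-1.3333) / (9) = 2.0000
  x_3 = (8 - (-3)·-1.6667 - (-4)·1.0000) / (-9) = -0.7778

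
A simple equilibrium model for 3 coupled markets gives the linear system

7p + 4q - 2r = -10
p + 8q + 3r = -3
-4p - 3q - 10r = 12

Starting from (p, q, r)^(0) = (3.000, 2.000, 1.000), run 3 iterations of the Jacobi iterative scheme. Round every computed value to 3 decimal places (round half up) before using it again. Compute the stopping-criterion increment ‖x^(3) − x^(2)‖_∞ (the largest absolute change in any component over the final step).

Iteration 1:
  p = (-10 - (4)·2.000 - (-2)·1.000) / (7) = -2.286
  q = (-3 - (1)·3.000 - (3)·1.000) / (8) = -1.125
  r = (12 - (-4)·3.000 - (-3)·2.000) / (-10) = -3.000
Iteration 2:
  p = (-10 - (4)·-1.125 - (-2)·-3.000) / (7) = -1.643
  q = (-3 - (1)·-2.286 - (3)·-3.000) / (8) = 1.036
  r = (12 - (-4)·-2.286 - (-3)·-1.125) / (-10) = 0.052
Iteration 3:
  p = (-10 - (4)·1.036 - (-2)·0.052) / (7) = -2.006
  q = (-3 - (1)·-1.643 - (3)·0.052) / (8) = -0.189
  r = (12 - (-4)·-1.643 - (-3)·1.036) / (-10) = -0.854
Change: (-0.363, -1.225, -0.906) → max |·| = 1.225

1.225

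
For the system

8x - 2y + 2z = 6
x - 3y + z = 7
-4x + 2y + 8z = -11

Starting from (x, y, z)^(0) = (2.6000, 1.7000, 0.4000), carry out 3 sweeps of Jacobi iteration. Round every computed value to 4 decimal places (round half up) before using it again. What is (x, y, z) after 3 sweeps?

(0.3406, -2.3208, -0.5687)

Iteration 1:
  x = (6 - (-2)·1.7000 - (2)·0.4000) / (8) = 1.0750
  y = (7 - (1)·2.6000 - (1)·0.4000) / (-3) = -1.3333
  z = (-11 - (-4)·2.6000 - (2)·1.7000) / (8) = -0.5000
Iteration 2:
  x = (6 - (-2)·-1.3333 - (2)·-0.5000) / (8) = 0.5417
  y = (7 - (1)·1.0750 - (1)·-0.5000) / (-3) = -2.1417
  z = (-11 - (-4)·1.0750 - (2)·-1.3333) / (8) = -0.5042
Iteration 3:
  x = (6 - (-2)·-2.1417 - (2)·-0.5042) / (8) = 0.3406
  y = (7 - (1)·0.5417 - (1)·-0.5042) / (-3) = -2.3208
  z = (-11 - (-4)·0.5417 - (2)·-2.1417) / (8) = -0.5687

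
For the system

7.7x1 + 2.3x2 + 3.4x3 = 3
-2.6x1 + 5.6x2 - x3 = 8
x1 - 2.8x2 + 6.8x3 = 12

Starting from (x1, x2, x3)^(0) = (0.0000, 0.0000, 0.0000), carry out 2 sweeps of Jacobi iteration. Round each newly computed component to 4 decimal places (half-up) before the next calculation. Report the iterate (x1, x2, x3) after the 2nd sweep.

Iteration 1:
  x1 = (3 - (2.3)·0.0000 - (3.4)·0.0000) / (7.7) = 0.3896
  x2 = (8 - (-2.6)·0.0000 - (-1)·0.0000) / (5.6) = 1.4286
  x3 = (12 - (1)·0.0000 - (-2.8)·0.0000) / (6.8) = 1.7647
Iteration 2:
  x1 = (3 - (2.3)·1.4286 - (3.4)·1.7647) / (7.7) = -0.8163
  x2 = (8 - (-2.6)·0.3896 - (-1)·1.7647) / (5.6) = 1.9246
  x3 = (12 - (1)·0.3896 - (-2.8)·1.4286) / (6.8) = 2.2957

(-0.8163, 1.9246, 2.2957)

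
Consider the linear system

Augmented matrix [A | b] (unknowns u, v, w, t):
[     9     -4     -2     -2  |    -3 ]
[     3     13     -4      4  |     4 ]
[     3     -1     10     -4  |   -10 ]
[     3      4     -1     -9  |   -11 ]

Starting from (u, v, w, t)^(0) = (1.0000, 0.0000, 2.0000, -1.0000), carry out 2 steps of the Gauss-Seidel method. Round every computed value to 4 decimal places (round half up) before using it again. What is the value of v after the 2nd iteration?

Iteration 1:
  u = (-3 - (-4)·0.0000 - (-2)·2.0000 - (-2)·-1.0000) / (9) = -0.1111
  v = (4 - (3)·-0.1111 - (-4)·2.0000 - (4)·-1.0000) / (13) = 1.2564
  w = (-10 - (3)·-0.1111 - (-1)·1.2564 - (-4)·-1.0000) / (10) = -1.2410
  t = (-11 - (3)·-0.1111 - (4)·1.2564 - (-1)·-1.2410) / (-9) = 1.8815
Iteration 2:
  u = (-3 - (-4)·1.2564 - (-2)·-1.2410 - (-2)·1.8815) / (9) = 0.3674
  v = (4 - (3)·0.3674 - (-4)·-1.2410 - (4)·1.8815) / (13) = -0.7379
  w = (-10 - (3)·0.3674 - (-1)·-0.7379 - (-4)·1.8815) / (10) = -0.4314
  t = (-11 - (3)·0.3674 - (4)·-0.7379 - (-1)·-0.4314) / (-9) = 1.0647

-0.7379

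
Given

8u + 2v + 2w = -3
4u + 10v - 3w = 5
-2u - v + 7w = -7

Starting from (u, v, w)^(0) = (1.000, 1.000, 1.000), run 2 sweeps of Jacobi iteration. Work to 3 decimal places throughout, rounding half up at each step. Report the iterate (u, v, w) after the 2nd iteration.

(-0.332, 0.679, -1.193)

Iteration 1:
  u = (-3 - (2)·1.000 - (2)·1.000) / (8) = -0.875
  v = (5 - (4)·1.000 - (-3)·1.000) / (10) = 0.400
  w = (-7 - (-2)·1.000 - (-1)·1.000) / (7) = -0.571
Iteration 2:
  u = (-3 - (2)·0.400 - (2)·-0.571) / (8) = -0.332
  v = (5 - (4)·-0.875 - (-3)·-0.571) / (10) = 0.679
  w = (-7 - (-2)·-0.875 - (-1)·0.400) / (7) = -1.193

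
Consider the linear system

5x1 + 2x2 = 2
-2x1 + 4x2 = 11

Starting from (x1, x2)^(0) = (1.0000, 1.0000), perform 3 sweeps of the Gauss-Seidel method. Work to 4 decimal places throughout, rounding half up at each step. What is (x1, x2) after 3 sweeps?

(-0.5600, 2.4700)

Iteration 1:
  x1 = (2 - (2)·1.0000) / (5) = 0.0000
  x2 = (11 - (-2)·0.0000) / (4) = 2.7500
Iteration 2:
  x1 = (2 - (2)·2.7500) / (5) = -0.7000
  x2 = (11 - (-2)·-0.7000) / (4) = 2.4000
Iteration 3:
  x1 = (2 - (2)·2.4000) / (5) = -0.5600
  x2 = (11 - (-2)·-0.5600) / (4) = 2.4700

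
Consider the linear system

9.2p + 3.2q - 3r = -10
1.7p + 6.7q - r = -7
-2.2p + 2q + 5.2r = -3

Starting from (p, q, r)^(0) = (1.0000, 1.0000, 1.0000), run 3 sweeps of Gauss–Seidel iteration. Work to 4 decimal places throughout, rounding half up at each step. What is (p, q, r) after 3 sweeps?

(-1.0170, -0.8943, -0.6632)

Iteration 1:
  p = (-10 - (3.2)·1.0000 - (-3)·1.0000) / (9.2) = -1.1087
  q = (-7 - (1.7)·-1.1087 - (-1)·1.0000) / (6.7) = -0.6142
  r = (-3 - (-2.2)·-1.1087 - (2)·-0.6142) / (5.2) = -0.8098
Iteration 2:
  p = (-10 - (3.2)·-0.6142 - (-3)·-0.8098) / (9.2) = -1.1374
  q = (-7 - (1.7)·-1.1374 - (-1)·-0.8098) / (6.7) = -0.8770
  r = (-3 - (-2.2)·-1.1374 - (2)·-0.8770) / (5.2) = -0.7208
Iteration 3:
  p = (-10 - (3.2)·-0.8770 - (-3)·-0.7208) / (9.2) = -1.0170
  q = (-7 - (1.7)·-1.0170 - (-1)·-0.7208) / (6.7) = -0.8943
  r = (-3 - (-2.2)·-1.0170 - (2)·-0.8943) / (5.2) = -0.6632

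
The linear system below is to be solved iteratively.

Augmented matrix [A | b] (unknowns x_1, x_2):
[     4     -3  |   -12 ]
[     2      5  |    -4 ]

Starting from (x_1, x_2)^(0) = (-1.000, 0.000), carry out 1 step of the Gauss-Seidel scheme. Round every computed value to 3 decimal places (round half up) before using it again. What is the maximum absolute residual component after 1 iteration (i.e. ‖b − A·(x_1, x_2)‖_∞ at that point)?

Iteration 1:
  x_1 = (-12 - (-3)·0.000) / (4) = -3.000
  x_2 = (-4 - (2)·-3.000) / (5) = 0.400
Residual b − A·x = (1.200, 0.000); ∞-norm = 1.200

1.200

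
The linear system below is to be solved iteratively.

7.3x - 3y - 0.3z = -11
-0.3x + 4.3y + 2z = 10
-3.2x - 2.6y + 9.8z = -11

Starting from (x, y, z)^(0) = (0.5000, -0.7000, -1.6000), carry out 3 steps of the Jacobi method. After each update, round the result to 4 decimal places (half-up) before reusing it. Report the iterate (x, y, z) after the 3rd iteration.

Iteration 1:
  x = (-11 - (-3)·-0.7000 - (-0.3)·-1.6000) / (7.3) = -1.8603
  y = (10 - (-0.3)·0.5000 - (2)·-1.6000) / (4.3) = 3.1047
  z = (-11 - (-3.2)·0.5000 - (-2.6)·-0.7000) / (9.8) = -1.1449
Iteration 2:
  x = (-11 - (-3)·3.1047 - (-0.3)·-1.1449) / (7.3) = -0.2780
  y = (10 - (-0.3)·-1.8603 - (2)·-1.1449) / (4.3) = 2.7283
  z = (-11 - (-3.2)·-1.8603 - (-2.6)·3.1047) / (9.8) = -0.9062
Iteration 3:
  x = (-11 - (-3)·2.7283 - (-0.3)·-0.9062) / (7.3) = -0.4229
  y = (10 - (-0.3)·-0.2780 - (2)·-0.9062) / (4.3) = 2.7277
  z = (-11 - (-3.2)·-0.2780 - (-2.6)·2.7283) / (9.8) = -0.4894

(-0.4229, 2.7277, -0.4894)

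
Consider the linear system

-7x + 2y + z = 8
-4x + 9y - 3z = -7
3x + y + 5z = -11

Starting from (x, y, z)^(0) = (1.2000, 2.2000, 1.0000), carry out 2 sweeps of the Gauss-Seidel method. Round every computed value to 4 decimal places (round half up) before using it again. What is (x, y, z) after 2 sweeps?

(-1.5820, -2.0993, -0.8309)

Iteration 1:
  x = (8 - (2)·2.2000 - (1)·1.0000) / (-7) = -0.3714
  y = (-7 - (-4)·-0.3714 - (-3)·1.0000) / (9) = -0.6095
  z = (-11 - (3)·-0.3714 - (1)·-0.6095) / (5) = -1.8553
Iteration 2:
  x = (8 - (2)·-0.6095 - (1)·-1.8553) / (-7) = -1.5820
  y = (-7 - (-4)·-1.5820 - (-3)·-1.8553) / (9) = -2.0993
  z = (-11 - (3)·-1.5820 - (1)·-2.0993) / (5) = -0.8309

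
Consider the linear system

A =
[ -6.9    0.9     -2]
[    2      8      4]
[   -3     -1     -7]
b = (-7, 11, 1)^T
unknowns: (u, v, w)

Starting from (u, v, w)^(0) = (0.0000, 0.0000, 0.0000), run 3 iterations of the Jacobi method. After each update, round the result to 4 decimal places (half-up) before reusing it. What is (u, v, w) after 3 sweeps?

(1.3945, 1.4532, -0.8427)

Iteration 1:
  u = (-7 - (0.9)·0.0000 - (-2)·0.0000) / (-6.9) = 1.0145
  v = (11 - (2)·0.0000 - (4)·0.0000) / (8) = 1.3750
  w = (1 - (-3)·0.0000 - (-1)·0.0000) / (-7) = -0.1429
Iteration 2:
  u = (-7 - (0.9)·1.3750 - (-2)·-0.1429) / (-6.9) = 1.2353
  v = (11 - (2)·1.0145 - (4)·-0.1429) / (8) = 1.1928
  w = (1 - (-3)·1.0145 - (-1)·1.3750) / (-7) = -0.7741
Iteration 3:
  u = (-7 - (0.9)·1.1928 - (-2)·-0.7741) / (-6.9) = 1.3945
  v = (11 - (2)·1.2353 - (4)·-0.7741) / (8) = 1.4532
  w = (1 - (-3)·1.2353 - (-1)·1.1928) / (-7) = -0.8427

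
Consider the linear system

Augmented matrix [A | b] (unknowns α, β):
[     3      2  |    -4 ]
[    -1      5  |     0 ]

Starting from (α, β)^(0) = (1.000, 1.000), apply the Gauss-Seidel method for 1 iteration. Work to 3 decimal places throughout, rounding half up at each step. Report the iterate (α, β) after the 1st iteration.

Iteration 1:
  α = (-4 - (2)·1.000) / (3) = -2.000
  β = (0 - (-1)·-2.000) / (5) = -0.400

(-2.000, -0.400)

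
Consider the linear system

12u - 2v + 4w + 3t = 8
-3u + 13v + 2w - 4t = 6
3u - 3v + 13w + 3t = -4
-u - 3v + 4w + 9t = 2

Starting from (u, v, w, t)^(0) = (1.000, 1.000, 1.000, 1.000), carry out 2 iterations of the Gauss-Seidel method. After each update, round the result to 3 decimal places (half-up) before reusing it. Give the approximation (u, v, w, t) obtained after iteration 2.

(0.758, 0.910, -0.427, 0.800)

Iteration 1:
  u = (8 - (-2)·1.000 - (4)·1.000 - (3)·1.000) / (12) = 0.250
  v = (6 - (-3)·0.250 - (2)·1.000 - (-4)·1.000) / (13) = 0.673
  w = (-4 - (3)·0.250 - (-3)·0.673 - (3)·1.000) / (13) = -0.441
  t = (2 - (-1)·0.250 - (-3)·0.673 - (4)·-0.441) / (9) = 0.670
Iteration 2:
  u = (8 - (-2)·0.673 - (4)·-0.441 - (3)·0.670) / (12) = 0.758
  v = (6 - (-3)·0.758 - (2)·-0.441 - (-4)·0.670) / (13) = 0.910
  w = (-4 - (3)·0.758 - (-3)·0.910 - (3)·0.670) / (13) = -0.427
  t = (2 - (-1)·0.758 - (-3)·0.910 - (4)·-0.427) / (9) = 0.800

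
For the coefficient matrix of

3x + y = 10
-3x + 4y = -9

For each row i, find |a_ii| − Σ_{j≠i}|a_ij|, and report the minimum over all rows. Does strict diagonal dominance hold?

row 1: |3| − (1) = 2
row 2: |4| − (3) = 1
minimum over rows = 1 → strictly diagonally dominant (convergence guaranteed)

1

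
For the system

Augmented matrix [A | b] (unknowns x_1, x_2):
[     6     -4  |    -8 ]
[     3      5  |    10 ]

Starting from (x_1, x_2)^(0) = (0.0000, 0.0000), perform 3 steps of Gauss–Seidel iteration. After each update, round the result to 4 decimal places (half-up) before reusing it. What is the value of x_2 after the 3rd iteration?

Iteration 1:
  x_1 = (-8 - (-4)·0.0000) / (6) = -1.3333
  x_2 = (10 - (3)·-1.3333) / (5) = 2.8000
Iteration 2:
  x_1 = (-8 - (-4)·2.8000) / (6) = 0.5333
  x_2 = (10 - (3)·0.5333) / (5) = 1.6800
Iteration 3:
  x_1 = (-8 - (-4)·1.6800) / (6) = -0.2133
  x_2 = (10 - (3)·-0.2133) / (5) = 2.1280

2.1280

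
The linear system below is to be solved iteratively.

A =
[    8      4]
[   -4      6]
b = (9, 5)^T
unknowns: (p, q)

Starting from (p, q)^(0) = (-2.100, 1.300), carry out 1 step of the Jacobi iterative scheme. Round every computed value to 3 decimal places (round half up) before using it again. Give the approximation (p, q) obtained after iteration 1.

Iteration 1:
  p = (9 - (4)·1.300) / (8) = 0.475
  q = (5 - (-4)·-2.100) / (6) = -0.567

(0.475, -0.567)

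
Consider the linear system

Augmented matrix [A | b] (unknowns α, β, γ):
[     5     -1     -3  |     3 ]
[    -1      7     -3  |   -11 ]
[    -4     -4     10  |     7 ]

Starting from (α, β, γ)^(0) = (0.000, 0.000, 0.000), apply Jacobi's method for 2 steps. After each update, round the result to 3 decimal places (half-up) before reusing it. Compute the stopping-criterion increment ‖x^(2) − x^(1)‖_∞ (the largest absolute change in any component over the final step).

0.388

Iteration 1:
  α = (3 - (-1)·0.000 - (-3)·0.000) / (5) = 0.600
  β = (-11 - (-1)·0.000 - (-3)·0.000) / (7) = -1.571
  γ = (7 - (-4)·0.000 - (-4)·0.000) / (10) = 0.700
Iteration 2:
  α = (3 - (-1)·-1.571 - (-3)·0.700) / (5) = 0.706
  β = (-11 - (-1)·0.600 - (-3)·0.700) / (7) = -1.186
  γ = (7 - (-4)·0.600 - (-4)·-1.571) / (10) = 0.312
Change: (0.106, 0.385, -0.388) → max |·| = 0.388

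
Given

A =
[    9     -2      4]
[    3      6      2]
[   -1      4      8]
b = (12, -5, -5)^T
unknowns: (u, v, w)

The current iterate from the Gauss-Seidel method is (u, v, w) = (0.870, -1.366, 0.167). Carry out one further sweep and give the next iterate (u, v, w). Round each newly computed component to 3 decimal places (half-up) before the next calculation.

(0.956, -1.367, 0.178)

One sweep:
  u = (12 - (-2)·-1.366 - (4)·0.167) / (9) = 0.956
  v = (-5 - (3)·0.956 - (2)·0.167) / (6) = -1.367
  w = (-5 - (-1)·0.956 - (4)·-1.367) / (8) = 0.178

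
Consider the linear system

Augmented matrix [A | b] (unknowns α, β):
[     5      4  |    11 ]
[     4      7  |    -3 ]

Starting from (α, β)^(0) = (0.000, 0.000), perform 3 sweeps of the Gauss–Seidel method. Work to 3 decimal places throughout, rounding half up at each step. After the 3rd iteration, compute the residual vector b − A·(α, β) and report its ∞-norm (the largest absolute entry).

1.406

Iteration 1:
  α = (11 - (4)·0.000) / (5) = 2.200
  β = (-3 - (4)·2.200) / (7) = -1.686
Iteration 2:
  α = (11 - (4)·-1.686) / (5) = 3.549
  β = (-3 - (4)·3.549) / (7) = -2.457
Iteration 3:
  α = (11 - (4)·-2.457) / (5) = 4.166
  β = (-3 - (4)·4.166) / (7) = -2.809
Residual b − A·x = (1.406, -0.001); ∞-norm = 1.406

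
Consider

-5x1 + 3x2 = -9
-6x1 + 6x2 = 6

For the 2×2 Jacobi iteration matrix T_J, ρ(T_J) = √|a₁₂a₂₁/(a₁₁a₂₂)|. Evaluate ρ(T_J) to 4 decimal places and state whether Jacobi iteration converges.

a₁₂a₂₁/(a₁₁a₂₂) = (3)·(-6) / ((-5)·(6)) = 0.600000
ρ = √|0.600000| = √0.600000 = 0.7746
ρ < 1, so Jacobi converges

0.7746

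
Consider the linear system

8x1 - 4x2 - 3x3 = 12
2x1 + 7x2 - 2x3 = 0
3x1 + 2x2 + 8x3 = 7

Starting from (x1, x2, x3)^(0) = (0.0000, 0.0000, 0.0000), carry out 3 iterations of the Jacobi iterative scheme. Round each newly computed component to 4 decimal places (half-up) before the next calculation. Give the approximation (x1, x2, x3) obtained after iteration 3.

Iteration 1:
  x1 = (12 - (-4)·0.0000 - (-3)·0.0000) / (8) = 1.5000
  x2 = (0 - (2)·0.0000 - (-2)·0.0000) / (7) = 0.0000
  x3 = (7 - (3)·0.0000 - (2)·0.0000) / (8) = 0.8750
Iteration 2:
  x1 = (12 - (-4)·0.0000 - (-3)·0.8750) / (8) = 1.8281
  x2 = (0 - (2)·1.5000 - (-2)·0.8750) / (7) = -0.1786
  x3 = (7 - (3)·1.5000 - (2)·0.0000) / (8) = 0.3125
Iteration 3:
  x1 = (12 - (-4)·-0.1786 - (-3)·0.3125) / (8) = 1.5279
  x2 = (0 - (2)·1.8281 - (-2)·0.3125) / (7) = -0.4330
  x3 = (7 - (3)·1.8281 - (2)·-0.1786) / (8) = 0.2341

(1.5279, -0.4330, 0.2341)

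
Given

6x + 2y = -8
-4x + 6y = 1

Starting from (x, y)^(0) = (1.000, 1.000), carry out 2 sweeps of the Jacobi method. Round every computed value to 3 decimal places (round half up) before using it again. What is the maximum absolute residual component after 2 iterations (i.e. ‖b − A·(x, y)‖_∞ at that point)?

Iteration 1:
  x = (-8 - (2)·1.000) / (6) = -1.667
  y = (1 - (-4)·1.000) / (6) = 0.833
Iteration 2:
  x = (-8 - (2)·0.833) / (6) = -1.611
  y = (1 - (-4)·-1.667) / (6) = -0.945
Residual b − A·x = (3.556, 0.226); ∞-norm = 3.556

3.556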